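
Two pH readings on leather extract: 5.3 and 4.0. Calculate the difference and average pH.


Difference = |5.3 - 4.0| = 1.3
Average = (5.3 + 4.0) / 2 = 4.65


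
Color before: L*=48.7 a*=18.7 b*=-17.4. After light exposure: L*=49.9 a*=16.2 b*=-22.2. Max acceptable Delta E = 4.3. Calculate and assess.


Delta E = 5.54
Passes: No

dL = 1.2, da = -2.5, db = -4.8
dE = sqrt((1.2)^2 + (-2.5)^2 + (-4.8)^2) = 5.54
Max = 4.3
Passes: No


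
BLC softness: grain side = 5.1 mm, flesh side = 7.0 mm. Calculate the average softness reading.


6.05 mm

Average = (5.1 + 7.0) / 2
Average = 6.05 mm


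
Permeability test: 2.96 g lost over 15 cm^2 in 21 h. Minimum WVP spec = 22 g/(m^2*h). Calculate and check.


WVP = 2.96 / (15 x 21) x 10000 = 93.97 g/(m^2*h)
Minimum: 22 g/(m^2*h)
Meets spec: Yes


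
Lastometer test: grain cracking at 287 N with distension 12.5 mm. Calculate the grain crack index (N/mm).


Grain crack index = force / distension
Index = 287 / 12.5 = 23.0 N/mm


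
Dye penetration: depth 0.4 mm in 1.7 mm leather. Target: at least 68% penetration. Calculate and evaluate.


Penetration = 0.4 / 1.7 x 100 = 23.5%
Target: 68%
Meets target: No


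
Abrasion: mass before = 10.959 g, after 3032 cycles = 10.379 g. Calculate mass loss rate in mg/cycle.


0.191 mg/cycle

Mass loss = 10.959 - 10.379 = 0.580 g
Rate = 0.580 / 3032 x 1000 = 0.191 mg/cycle


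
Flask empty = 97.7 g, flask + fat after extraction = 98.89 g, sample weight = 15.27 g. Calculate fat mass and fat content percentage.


Fat mass = 98.89 - 97.7 = 1.19 g
Fat% = 1.19 / 15.27 x 100 = 7.8%


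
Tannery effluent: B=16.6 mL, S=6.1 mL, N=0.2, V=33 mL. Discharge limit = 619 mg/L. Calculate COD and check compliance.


COD = (16.6 - 6.1) x 0.2 x 8000 / 33 = 509.1 mg/L
Limit: 619 mg/L
Compliant: Yes


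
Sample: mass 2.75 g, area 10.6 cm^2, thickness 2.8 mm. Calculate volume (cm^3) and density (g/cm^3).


Volume = 2.968 cm^3
Density = 0.927 g/cm^3


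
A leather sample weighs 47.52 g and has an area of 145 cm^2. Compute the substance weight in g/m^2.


Substance weight = mass / area x 10000
SW = 47.52 / 145 x 10000
SW = 3277.2 g/m^2


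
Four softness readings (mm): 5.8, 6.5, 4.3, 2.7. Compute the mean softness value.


Sum = 5.8 + 6.5 + 4.3 + 2.7
Mean = 19.3 / 4 = 4.83 mm


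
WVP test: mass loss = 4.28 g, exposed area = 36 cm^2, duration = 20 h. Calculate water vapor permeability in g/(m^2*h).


59.44 g/(m^2*h)


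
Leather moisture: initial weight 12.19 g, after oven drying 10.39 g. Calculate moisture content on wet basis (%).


14.8%


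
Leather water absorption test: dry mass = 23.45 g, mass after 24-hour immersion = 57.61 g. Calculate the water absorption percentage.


145.7%


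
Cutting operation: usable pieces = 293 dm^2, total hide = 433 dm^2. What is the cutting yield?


67.7%

Yield = usable / total x 100
Yield = 293 / 433 x 100 = 67.7%


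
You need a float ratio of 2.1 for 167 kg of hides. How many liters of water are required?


350.7 L

Water = hide weight x target ratio
Water = 167 x 2.1 = 350.7 L


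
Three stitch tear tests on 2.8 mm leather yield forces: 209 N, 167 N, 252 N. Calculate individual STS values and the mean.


STS1 = 74.6 N/mm
STS2 = 59.6 N/mm
STS3 = 90.0 N/mm
Mean = 74.7 N/mm

STS1 = 209 / 2.8 = 74.6 N/mm
STS2 = 167 / 2.8 = 59.6 N/mm
STS3 = 252 / 2.8 = 90.0 N/mm
Mean = (74.6 + 59.6 + 90.0) / 3 = 74.7 N/mm


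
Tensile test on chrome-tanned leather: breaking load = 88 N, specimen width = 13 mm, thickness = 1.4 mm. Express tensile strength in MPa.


Cross-section = 13 x 1.4 = 18.2 mm^2
TS = 88 / 18.2 = 4.84 MPa
(1 N/mm^2 = 1 MPa)


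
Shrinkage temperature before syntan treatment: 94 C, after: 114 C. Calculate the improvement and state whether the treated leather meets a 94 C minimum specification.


Improvement = 114 - 94 = 20 C
Spec check: 114 C >= 94 C? Yes


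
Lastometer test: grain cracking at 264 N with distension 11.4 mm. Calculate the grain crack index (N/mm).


Grain crack index = force / distension
Index = 264 / 11.4 = 23.2 N/mm


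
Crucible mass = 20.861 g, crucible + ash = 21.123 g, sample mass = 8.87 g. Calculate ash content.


Ash mass = 21.123 - 20.861 = 0.262 g
Ash% = 0.262 / 8.87 x 100 = 2.95%


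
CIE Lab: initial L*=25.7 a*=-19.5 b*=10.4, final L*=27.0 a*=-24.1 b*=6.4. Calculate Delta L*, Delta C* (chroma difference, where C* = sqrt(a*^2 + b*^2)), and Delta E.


Delta L* = 1.3
Delta C* = 2.84
Delta E = 6.23


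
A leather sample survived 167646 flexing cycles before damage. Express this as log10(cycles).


5.22


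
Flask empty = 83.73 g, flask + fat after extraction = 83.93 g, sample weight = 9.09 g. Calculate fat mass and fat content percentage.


Fat mass = 0.20 g
Fat content = 2.2%

Fat mass = 83.93 - 83.73 = 0.20 g
Fat% = 0.20 / 9.09 x 100 = 2.2%


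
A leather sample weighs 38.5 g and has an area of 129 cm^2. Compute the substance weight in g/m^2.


Substance weight = mass / area x 10000
SW = 38.5 / 129 x 10000
SW = 2984.5 g/m^2


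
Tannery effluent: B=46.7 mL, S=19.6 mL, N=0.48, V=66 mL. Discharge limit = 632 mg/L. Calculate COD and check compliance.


COD = (46.7 - 19.6) x 0.48 x 8000 / 66 = 1576.7 mg/L
Limit: 632 mg/L
Compliant: No


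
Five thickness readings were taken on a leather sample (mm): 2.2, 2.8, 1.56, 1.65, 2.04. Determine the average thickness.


Sum = 2.2 + 2.8 + 1.56 + 1.65 + 2.04 = 10.25
Average = 10.25 / 5 = 2.05 mm


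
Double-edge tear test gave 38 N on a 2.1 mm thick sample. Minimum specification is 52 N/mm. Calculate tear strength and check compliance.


Tear strength = 18.1 N/mm
Compliant: No

Tear strength = 38 / 2.1 = 18.1 N/mm
Required minimum = 52 N/mm
Compliant: No


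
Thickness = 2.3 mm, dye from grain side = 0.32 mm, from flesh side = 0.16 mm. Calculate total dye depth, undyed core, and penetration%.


Total dyed = 0.32 + 0.16 = 0.48 mm
Undyed core = 2.3 - 0.48 = 1.82 mm
Penetration = 0.48 / 2.3 x 100 = 20.9%


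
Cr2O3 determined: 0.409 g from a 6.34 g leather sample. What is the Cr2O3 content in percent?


6.45%

Cr2O3% = 0.409 / 6.34 x 100
Cr2O3% = 6.45%


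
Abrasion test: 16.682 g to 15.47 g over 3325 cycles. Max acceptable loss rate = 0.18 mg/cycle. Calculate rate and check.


Rate = 0.365 mg/cycle
Passes: No


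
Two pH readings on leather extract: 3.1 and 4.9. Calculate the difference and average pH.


Difference = 1.8
Average pH = 4.00

Difference = |3.1 - 4.9| = 1.8
Average = (3.1 + 4.9) / 2 = 4.00


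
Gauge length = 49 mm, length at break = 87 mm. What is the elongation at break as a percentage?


77.6%


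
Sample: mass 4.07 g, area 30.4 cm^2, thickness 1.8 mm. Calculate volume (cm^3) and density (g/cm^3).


Volume = 5.472 cm^3
Density = 0.744 g/cm^3


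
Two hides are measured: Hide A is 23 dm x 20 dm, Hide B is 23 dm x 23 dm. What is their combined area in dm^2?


Hide A area = 23 x 20 = 460 dm^2
Hide B area = 23 x 23 = 529 dm^2
Total = 460 + 529 = 989 dm^2


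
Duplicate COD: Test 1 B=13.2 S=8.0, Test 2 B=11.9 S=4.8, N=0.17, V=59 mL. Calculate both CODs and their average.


COD1 = 119.9 mg/L
COD2 = 163.7 mg/L
Average = 141.8 mg/L


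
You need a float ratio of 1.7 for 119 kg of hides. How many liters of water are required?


Water = hide weight x target ratio
Water = 119 x 1.7 = 202.3 L


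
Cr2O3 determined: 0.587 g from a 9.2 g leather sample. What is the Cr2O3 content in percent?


Cr2O3% = 0.587 / 9.2 x 100
Cr2O3% = 6.38%


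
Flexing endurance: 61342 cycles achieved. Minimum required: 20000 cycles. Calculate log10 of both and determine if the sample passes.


Achieved: log10 = 4.79
Required: log10 = 4.30
Passes: Yes


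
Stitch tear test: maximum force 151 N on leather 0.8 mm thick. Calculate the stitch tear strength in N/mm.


188.8 N/mm

Stitch tear strength = force / thickness
STS = 151 / 0.8 = 188.8 N/mm


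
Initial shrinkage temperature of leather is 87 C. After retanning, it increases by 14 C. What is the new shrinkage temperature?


New Ts = 87 + 14 = 101 C


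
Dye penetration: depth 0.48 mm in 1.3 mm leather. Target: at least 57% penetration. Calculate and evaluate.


Penetration = 0.48 / 1.3 x 100 = 36.9%
Target: 57%
Meets target: No


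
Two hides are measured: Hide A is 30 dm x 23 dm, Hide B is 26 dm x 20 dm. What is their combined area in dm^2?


Hide A area = 30 x 23 = 690 dm^2
Hide B area = 26 x 20 = 520 dm^2
Total = 690 + 520 = 1210 dm^2


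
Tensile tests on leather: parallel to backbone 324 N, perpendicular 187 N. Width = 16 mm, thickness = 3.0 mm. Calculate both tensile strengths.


Area = 16 x 3.0 = 48.0 mm^2
TS (parallel) = 324 / 48.0 = 6.75 N/mm^2
TS (perpendicular) = 187 / 48.0 = 3.90 N/mm^2


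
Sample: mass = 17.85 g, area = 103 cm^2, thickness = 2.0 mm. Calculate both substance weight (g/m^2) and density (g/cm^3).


SW = 17.85 / 103 x 10000 = 1733.0 g/m^2
Volume = 103 x 2.0 / 10 = 20.60 cm^3
Density = 17.85 / 20.60 = 0.867 g/cm^3


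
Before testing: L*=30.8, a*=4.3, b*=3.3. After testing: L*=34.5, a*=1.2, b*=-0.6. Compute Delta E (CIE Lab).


Delta E = 6.21

dL = 34.5 - 30.8 = 3.7
da = 1.2 - 4.3 = -3.1
db = -0.6 - 3.3 = -3.9
dE = sqrt((3.7)^2 + (-3.1)^2 + (-3.9)^2) = 6.21


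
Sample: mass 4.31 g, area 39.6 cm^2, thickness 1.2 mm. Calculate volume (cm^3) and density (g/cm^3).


Thickness in cm = 1.2 / 10 = 0.12 cm
Volume = 39.6 x 0.12 = 4.752 cm^3
Density = 4.31 / 4.752 = 0.907 g/cm^3


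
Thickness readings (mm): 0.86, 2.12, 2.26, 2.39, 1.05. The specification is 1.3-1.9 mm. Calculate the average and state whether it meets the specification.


Average = 1.74 mm
Within specification: Yes


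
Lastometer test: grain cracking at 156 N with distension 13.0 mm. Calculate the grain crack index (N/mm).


Grain crack index = force / distension
Index = 156 / 13.0 = 12.0 N/mm


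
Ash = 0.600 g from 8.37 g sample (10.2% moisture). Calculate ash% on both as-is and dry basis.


As-is ash = 7.17%
Dry-basis ash = 7.98%


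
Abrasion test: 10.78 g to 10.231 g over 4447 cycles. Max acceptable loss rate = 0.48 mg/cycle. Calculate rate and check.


Loss = 10.78 - 10.231 = 0.549 g
Rate = 0.549 g / 4447 cycles x 1000 = 0.123 mg/cycle
Max = 0.48 mg/cycle
Passes: Yes


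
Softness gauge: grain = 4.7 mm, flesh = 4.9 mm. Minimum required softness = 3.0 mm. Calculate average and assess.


Average softness = 4.80 mm
Meets requirement: Yes

Average = (4.7 + 4.9) / 2 = 4.80 mm
Minimum = 3.0 mm
Meets requirement: Yes


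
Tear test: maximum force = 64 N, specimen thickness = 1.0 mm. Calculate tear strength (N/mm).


64.0 N/mm


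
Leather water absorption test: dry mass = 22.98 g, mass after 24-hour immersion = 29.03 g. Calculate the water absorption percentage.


Water absorbed = 29.03 - 22.98 = 6.05 g
WA% = 6.05 / 22.98 x 100 = 26.3%


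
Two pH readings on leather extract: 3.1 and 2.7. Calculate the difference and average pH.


Difference = 0.4
Average pH = 2.90

Difference = |3.1 - 2.7| = 0.4
Average = (3.1 + 2.7) / 2 = 2.90


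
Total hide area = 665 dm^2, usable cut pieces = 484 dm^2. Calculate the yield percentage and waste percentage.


Yield = 72.8%
Waste = 27.2%


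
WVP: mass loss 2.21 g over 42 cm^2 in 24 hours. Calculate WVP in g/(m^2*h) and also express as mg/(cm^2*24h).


WVP = 21.92 g/(m^2*h)
Daily rate = 52.62 mg/(cm^2*24h)


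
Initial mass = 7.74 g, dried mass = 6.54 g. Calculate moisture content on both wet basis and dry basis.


Moisture lost = 7.74 - 6.54 = 1.20 g
Wet basis MC = 1.20 / 7.74 x 100 = 15.5%
Dry basis MC = 1.20 / 6.54 x 100 = 18.3%


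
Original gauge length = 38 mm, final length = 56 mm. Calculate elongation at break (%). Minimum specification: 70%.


Elongation = 47.4%
Meets spec: No

Extension = 56 - 38 = 18 mm
Elongation = 18 / 38 x 100 = 47.4%
Minimum required: 70%
Meets specification: No


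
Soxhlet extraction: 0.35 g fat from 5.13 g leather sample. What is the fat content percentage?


Fat content = 0.35 / 5.13 x 100
Fat = 6.8%


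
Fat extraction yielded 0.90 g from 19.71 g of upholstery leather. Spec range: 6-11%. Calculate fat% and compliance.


Fat content = 4.6%
Compliant: No

Fat% = 0.90 / 19.71 x 100 = 4.6%
Spec range: 6-11%
Compliant: No


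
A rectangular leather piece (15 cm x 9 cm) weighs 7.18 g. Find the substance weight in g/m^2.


531.9 g/m^2

Area = 15 x 9 = 135 cm^2
SW = 7.18 / 135 x 10000 = 531.9 g/m^2


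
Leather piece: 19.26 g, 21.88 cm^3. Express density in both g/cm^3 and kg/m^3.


Density = 19.26 / 21.88 = 0.880 g/cm^3
Convert: 0.880 x 1000 = 880 kg/m^3


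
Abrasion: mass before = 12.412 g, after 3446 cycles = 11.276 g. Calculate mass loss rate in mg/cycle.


0.330 mg/cycle

Mass loss = 12.412 - 11.276 = 1.136 g
Rate = 1.136 / 3446 x 1000 = 0.330 mg/cycle


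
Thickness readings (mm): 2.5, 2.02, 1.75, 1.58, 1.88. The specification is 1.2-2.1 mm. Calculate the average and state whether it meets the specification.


Average = 1.95 mm
Within specification: Yes

Sum = 9.73
Average = 9.73 / 5 = 1.95 mm
Specification range: 1.2 to 2.1 mm
Within spec: Yes


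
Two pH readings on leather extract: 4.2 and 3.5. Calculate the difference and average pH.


Difference = |4.2 - 3.5| = 0.7
Average = (4.2 + 3.5) / 2 = 3.85


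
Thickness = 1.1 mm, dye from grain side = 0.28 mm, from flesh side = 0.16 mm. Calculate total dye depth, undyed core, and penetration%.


Total dyed = 0.28 + 0.16 = 0.44 mm
Undyed core = 1.1 - 0.44 = 0.66 mm
Penetration = 0.44 / 1.1 x 100 = 40.0%


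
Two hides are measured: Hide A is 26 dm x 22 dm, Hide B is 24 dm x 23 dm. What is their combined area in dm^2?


1124 dm^2

Hide A area = 26 x 22 = 572 dm^2
Hide B area = 24 x 23 = 552 dm^2
Total = 572 + 552 = 1124 dm^2


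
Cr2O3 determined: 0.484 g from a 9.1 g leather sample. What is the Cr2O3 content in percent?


Cr2O3% = 0.484 / 9.1 x 100
Cr2O3% = 5.32%


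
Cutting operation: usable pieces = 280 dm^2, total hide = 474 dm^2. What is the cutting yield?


59.1%

Yield = usable / total x 100
Yield = 280 / 474 x 100 = 59.1%


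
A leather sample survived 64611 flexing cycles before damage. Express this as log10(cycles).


log10(64611) = 4.81


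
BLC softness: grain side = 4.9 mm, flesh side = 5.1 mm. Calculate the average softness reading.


5.00 mm

Average = (4.9 + 5.1) / 2
Average = 5.00 mm


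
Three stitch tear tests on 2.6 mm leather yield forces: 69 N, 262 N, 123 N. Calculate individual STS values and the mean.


STS1 = 69 / 2.6 = 26.5 N/mm
STS2 = 262 / 2.6 = 100.8 N/mm
STS3 = 123 / 2.6 = 47.3 N/mm
Mean = (26.5 + 100.8 + 47.3) / 3 = 58.2 N/mm


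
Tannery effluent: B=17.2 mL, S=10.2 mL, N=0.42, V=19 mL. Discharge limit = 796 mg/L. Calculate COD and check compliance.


COD = 1237.9 mg/L
Compliant: No


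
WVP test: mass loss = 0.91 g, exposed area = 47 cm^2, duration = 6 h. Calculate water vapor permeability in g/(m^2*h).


WVP = mass_loss / (area x time) x 10000
WVP = 0.91 / (47 x 6) x 10000
WVP = 0.91 / 282 x 10000 = 32.27 g/(m^2*h)


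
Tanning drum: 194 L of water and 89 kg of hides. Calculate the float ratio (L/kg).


Float ratio = water / hide weight
Ratio = 194 / 89 = 2.2


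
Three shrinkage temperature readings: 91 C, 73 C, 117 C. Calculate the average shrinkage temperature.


93.7 C


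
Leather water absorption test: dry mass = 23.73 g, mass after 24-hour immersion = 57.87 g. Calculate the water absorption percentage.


Water absorbed = 57.87 - 23.73 = 34.14 g
WA% = 34.14 / 23.73 x 100 = 143.9%


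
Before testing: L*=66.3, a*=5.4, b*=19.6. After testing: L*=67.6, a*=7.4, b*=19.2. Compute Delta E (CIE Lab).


dL = 67.6 - 66.3 = 1.3
da = 7.4 - 5.4 = 2.0
db = 19.2 - 19.6 = -0.4
dE = sqrt((1.3)^2 + (2.0)^2 + (-0.4)^2) = 2.42


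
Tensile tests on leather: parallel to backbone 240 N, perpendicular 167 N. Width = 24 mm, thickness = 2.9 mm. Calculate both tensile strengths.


Parallel = 3.45 N/mm^2
Perpendicular = 2.40 N/mm^2

Area = 24 x 2.9 = 69.6 mm^2
TS (parallel) = 240 / 69.6 = 3.45 N/mm^2
TS (perpendicular) = 167 / 69.6 = 2.40 N/mm^2


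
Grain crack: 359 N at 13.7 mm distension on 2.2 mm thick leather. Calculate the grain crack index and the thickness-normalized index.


Crack index = 26.2 N/mm
Normalized index = 11.9 N/mm per mm

Crack index = 359 / 13.7 = 26.2 N/mm
Normalized = 26.2 / 2.2 = 11.9 N/mm per mm


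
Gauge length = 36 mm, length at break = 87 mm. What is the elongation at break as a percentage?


141.7%

Extension = 87 - 36 = 51 mm
Elongation = 51 / 36 x 100 = 141.7%


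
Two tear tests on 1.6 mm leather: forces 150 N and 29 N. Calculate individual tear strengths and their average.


Tear 1 = 150 / 1.6 = 93.8 N/mm
Tear 2 = 29 / 1.6 = 18.1 N/mm
Average = (93.8 + 18.1) / 2 = 56.0 N/mm


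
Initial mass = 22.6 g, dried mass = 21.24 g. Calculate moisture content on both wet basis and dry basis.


Wet basis = 6.0%
Dry basis = 6.4%

Moisture lost = 22.6 - 21.24 = 1.36 g
Wet basis MC = 1.36 / 22.6 x 100 = 6.0%
Dry basis MC = 1.36 / 21.24 x 100 = 6.4%


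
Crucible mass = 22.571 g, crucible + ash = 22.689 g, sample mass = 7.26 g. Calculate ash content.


Ash mass = 0.118 g
Ash content = 1.63%

Ash mass = 22.689 - 22.571 = 0.118 g
Ash% = 0.118 / 7.26 x 100 = 1.63%


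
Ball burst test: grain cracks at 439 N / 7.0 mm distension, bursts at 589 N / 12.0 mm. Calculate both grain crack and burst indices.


Crack index = 62.7 N/mm
Burst index = 49.1 N/mm

Crack index = 439 / 7.0 = 62.7 N/mm
Burst index = 589 / 12.0 = 49.1 N/mm


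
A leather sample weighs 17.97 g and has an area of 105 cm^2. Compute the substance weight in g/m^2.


1711.4 g/m^2


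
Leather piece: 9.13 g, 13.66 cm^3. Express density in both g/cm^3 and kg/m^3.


Density = 9.13 / 13.66 = 0.668 g/cm^3
Convert: 0.668 x 1000 = 668 kg/m^3


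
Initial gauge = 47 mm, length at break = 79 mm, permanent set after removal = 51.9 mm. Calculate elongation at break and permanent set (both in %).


Elongation at break = 68.1%
Permanent set = 10.4%


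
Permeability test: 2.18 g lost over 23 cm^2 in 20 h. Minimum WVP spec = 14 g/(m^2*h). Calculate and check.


WVP = 2.18 / (23 x 20) x 10000 = 47.39 g/(m^2*h)
Minimum: 14 g/(m^2*h)
Meets spec: Yes


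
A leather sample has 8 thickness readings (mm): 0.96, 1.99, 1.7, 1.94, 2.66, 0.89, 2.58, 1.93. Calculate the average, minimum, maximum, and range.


Average = 1.83 mm
Min = 0.89 mm
Max = 2.66 mm
Range = 1.77 mm

Sum = 14.65
Average = 14.65 / 8 = 1.83 mm
Minimum = 0.89 mm
Maximum = 2.66 mm
Range = 2.66 - 0.89 = 1.77 mm


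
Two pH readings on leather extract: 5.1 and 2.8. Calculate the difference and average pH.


Difference = 2.3
Average pH = 3.95

Difference = |5.1 - 2.8| = 2.3
Average = (5.1 + 2.8) / 2 = 3.95


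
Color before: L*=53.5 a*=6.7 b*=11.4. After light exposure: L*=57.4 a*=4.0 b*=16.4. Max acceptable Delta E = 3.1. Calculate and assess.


Delta E = 6.89
Passes: No


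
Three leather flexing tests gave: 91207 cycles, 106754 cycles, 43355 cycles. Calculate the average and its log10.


Average = 80439 cycles
log10 = 4.91

Average = (91207 + 106754 + 43355) / 3 = 80439 cycles
log10(80439) = 4.91


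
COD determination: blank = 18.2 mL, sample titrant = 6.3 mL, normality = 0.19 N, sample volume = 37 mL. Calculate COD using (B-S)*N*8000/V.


488.9 mg/L


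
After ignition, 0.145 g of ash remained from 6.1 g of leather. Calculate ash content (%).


Ash% = 0.145 / 6.1 x 100
Ash% = 2.38%


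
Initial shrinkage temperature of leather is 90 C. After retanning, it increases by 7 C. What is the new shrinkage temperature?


97 C

New Ts = 90 + 7 = 97 C


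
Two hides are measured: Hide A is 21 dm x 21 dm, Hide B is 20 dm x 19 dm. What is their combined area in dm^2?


Hide A area = 21 x 21 = 441 dm^2
Hide B area = 20 x 19 = 380 dm^2
Total = 441 + 380 = 821 dm^2


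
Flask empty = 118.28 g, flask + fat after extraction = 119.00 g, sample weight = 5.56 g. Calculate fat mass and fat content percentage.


Fat mass = 0.72 g
Fat content = 12.9%

Fat mass = 119.00 - 118.28 = 0.72 g
Fat% = 0.72 / 5.56 x 100 = 12.9%


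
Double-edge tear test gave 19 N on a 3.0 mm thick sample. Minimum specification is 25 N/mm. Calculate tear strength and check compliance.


Tear strength = 19 / 3.0 = 6.3 N/mm
Required minimum = 25 N/mm
Compliant: No


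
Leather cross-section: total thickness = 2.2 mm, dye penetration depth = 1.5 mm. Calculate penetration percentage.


Penetration% = 1.5 / 2.2 x 100
Penetration = 68.2%


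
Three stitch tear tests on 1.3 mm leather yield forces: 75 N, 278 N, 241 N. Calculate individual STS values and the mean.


STS1 = 57.7 N/mm
STS2 = 213.8 N/mm
STS3 = 185.4 N/mm
Mean = 152.3 N/mm

STS1 = 75 / 1.3 = 57.7 N/mm
STS2 = 278 / 1.3 = 213.8 N/mm
STS3 = 241 / 1.3 = 185.4 N/mm
Mean = (57.7 + 213.8 + 185.4) / 3 = 152.3 N/mm


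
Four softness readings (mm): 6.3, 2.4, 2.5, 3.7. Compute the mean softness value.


Sum = 6.3 + 2.4 + 2.5 + 3.7
Mean = 14.9 / 4 = 3.73 mm


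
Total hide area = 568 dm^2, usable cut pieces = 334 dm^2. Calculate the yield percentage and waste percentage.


Yield = 58.8%
Waste = 41.2%

Yield = 334 / 568 x 100 = 58.8%
Waste = 568 - 334 = 234 dm^2
Waste% = 100 - 58.8 = 41.2%


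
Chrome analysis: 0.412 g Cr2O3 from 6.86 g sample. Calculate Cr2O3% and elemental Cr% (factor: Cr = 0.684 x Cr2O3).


Cr2O3 = 6.01%
Cr = 4.11%


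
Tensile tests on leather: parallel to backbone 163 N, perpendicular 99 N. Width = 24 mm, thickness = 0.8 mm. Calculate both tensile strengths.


Parallel = 8.49 N/mm^2
Perpendicular = 5.16 N/mm^2

Area = 24 x 0.8 = 19.2 mm^2
TS (parallel) = 163 / 19.2 = 8.49 N/mm^2
TS (perpendicular) = 99 / 19.2 = 5.16 N/mm^2


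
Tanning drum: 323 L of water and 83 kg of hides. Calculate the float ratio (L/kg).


Float ratio = water / hide weight
Ratio = 323 / 83 = 3.9


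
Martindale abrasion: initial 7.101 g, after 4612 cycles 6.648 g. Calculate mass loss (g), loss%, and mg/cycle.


Loss = 7.101 - 6.648 = 0.453 g
Loss% = 0.453 / 7.101 x 100 = 6.38%
Rate = 0.453 / 4612 x 1000 = 0.098 mg/cycle


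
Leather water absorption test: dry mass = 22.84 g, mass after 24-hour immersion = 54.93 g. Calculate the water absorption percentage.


Water absorbed = 54.93 - 22.84 = 32.09 g
WA% = 32.09 / 22.84 x 100 = 140.5%


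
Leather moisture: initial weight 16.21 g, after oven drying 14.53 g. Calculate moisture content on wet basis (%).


Moisture = 16.21 - 14.53 = 1.68 g
MC = 1.68 / 16.21 x 100 = 10.4%


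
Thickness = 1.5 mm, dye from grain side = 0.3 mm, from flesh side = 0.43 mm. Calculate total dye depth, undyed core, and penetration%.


Total dyed = 0.73 mm
Undyed core = 0.77 mm
Penetration = 48.7%


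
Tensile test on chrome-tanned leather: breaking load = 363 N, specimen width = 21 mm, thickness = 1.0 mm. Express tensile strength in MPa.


Cross-section = 21 x 1.0 = 21.0 mm^2
TS = 363 / 21.0 = 17.29 MPa
(1 N/mm^2 = 1 MPa)


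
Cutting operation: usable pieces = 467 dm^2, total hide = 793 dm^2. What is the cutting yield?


Yield = usable / total x 100
Yield = 467 / 793 x 100 = 58.9%


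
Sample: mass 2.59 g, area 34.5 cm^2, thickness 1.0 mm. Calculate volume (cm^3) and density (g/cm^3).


Thickness in cm = 1.0 / 10 = 0.10 cm
Volume = 34.5 x 0.10 = 3.450 cm^3
Density = 2.59 / 3.450 = 0.751 g/cm^3


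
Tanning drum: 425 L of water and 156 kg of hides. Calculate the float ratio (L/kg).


Float ratio = water / hide weight
Ratio = 425 / 156 = 2.7


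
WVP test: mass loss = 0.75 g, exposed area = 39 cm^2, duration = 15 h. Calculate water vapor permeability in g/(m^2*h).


12.82 g/(m^2*h)


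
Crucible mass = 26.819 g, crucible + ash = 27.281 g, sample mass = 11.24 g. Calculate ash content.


Ash mass = 27.281 - 26.819 = 0.462 g
Ash% = 0.462 / 11.24 x 100 = 4.11%


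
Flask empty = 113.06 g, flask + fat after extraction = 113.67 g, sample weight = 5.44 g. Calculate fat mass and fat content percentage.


Fat mass = 113.67 - 113.06 = 0.61 g
Fat% = 0.61 / 5.44 x 100 = 11.2%


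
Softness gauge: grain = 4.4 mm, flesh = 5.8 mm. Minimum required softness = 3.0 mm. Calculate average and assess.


Average = (4.4 + 5.8) / 2 = 5.10 mm
Minimum = 3.0 mm
Meets requirement: Yes


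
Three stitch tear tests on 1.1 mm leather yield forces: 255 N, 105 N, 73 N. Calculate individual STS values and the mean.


STS1 = 255 / 1.1 = 231.8 N/mm
STS2 = 105 / 1.1 = 95.5 N/mm
STS3 = 73 / 1.1 = 66.4 N/mm
Mean = (231.8 + 95.5 + 66.4) / 3 = 131.2 N/mm


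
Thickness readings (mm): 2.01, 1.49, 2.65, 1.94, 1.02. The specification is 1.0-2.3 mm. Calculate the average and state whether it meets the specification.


Average = 1.82 mm
Within specification: Yes

Sum = 9.11
Average = 9.11 / 5 = 1.82 mm
Specification range: 1.0 to 2.3 mm
Within spec: Yes


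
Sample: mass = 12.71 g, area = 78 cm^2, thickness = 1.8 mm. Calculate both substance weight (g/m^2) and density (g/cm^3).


SW = 12.71 / 78 x 10000 = 1629.5 g/m^2
Volume = 78 x 1.8 / 10 = 14.04 cm^3
Density = 12.71 / 14.04 = 0.905 g/cm^3


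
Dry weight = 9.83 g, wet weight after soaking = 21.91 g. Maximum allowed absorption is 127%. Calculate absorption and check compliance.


WA = (21.91 - 9.83) / 9.83 x 100 = 122.9%
Maximum allowed: 127%
Compliant: Yes


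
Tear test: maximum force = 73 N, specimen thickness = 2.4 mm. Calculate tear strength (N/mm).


30.4 N/mm

Tear strength = force / thickness
Tear = 73 / 2.4 = 30.4 N/mm


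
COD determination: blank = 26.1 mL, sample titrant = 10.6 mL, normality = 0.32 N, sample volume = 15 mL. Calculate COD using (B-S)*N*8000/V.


2645.3 mg/L


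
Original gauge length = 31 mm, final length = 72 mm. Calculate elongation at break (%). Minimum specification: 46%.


Extension = 72 - 31 = 41 mm
Elongation = 41 / 31 x 100 = 132.3%
Minimum required: 46%
Meets specification: Yes


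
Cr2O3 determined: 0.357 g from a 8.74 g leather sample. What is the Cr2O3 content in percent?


Cr2O3% = 0.357 / 8.74 x 100
Cr2O3% = 4.08%


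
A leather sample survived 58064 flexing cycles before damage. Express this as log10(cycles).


4.76

log10(58064) = 4.76


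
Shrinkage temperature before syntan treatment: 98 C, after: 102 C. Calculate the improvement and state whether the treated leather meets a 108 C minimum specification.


Improvement = 4 C
Meets 108 C spec: No

Improvement = 102 - 98 = 4 C
Spec check: 102 C >= 108 C? No


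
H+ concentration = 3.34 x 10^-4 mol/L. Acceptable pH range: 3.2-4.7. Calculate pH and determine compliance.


pH = -log10(3.34 x 10^-4) = 3.48
Range: 3.2 to 4.7
Compliant: Yes


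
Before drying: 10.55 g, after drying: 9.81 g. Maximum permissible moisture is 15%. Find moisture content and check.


MC = (10.55 - 9.81) / 10.55 x 100 = 7.0%
Maximum: 15%
Acceptable: Yes


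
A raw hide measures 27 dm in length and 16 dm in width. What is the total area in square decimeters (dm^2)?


Area = length x width
Area = 27 x 16 = 432 dm^2


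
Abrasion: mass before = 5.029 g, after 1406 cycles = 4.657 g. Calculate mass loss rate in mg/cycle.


0.265 mg/cycle


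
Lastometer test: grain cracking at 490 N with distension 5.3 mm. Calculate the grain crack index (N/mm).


Grain crack index = force / distension
Index = 490 / 5.3 = 92.5 N/mm


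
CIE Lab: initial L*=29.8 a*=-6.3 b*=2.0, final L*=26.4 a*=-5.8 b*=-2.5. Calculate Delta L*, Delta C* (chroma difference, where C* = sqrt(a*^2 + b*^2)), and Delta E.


Delta L* = 26.4 - 29.8 = -3.4
C1* = sqrt((-6.3)^2 + (2.0)^2) = 6.610
C2* = sqrt((-5.8)^2 + (-2.5)^2) = 6.316
Delta C* = 6.316 - 6.610 = -0.29
Delta E = sqrt((-3.4)^2 + (0.5)^2 + (-4.5)^2) = 5.66


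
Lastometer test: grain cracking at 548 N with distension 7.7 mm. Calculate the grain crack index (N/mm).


Grain crack index = force / distension
Index = 548 / 7.7 = 71.2 N/mm


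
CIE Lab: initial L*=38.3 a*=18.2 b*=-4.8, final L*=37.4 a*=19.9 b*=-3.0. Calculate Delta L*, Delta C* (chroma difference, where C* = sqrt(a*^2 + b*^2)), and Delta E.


Delta L* = 37.4 - 38.3 = -0.9
C1* = sqrt((18.2)^2 + (-4.8)^2) = 18.822
C2* = sqrt((19.9)^2 + (-3.0)^2) = 20.125
Delta C* = 20.125 - 18.822 = 1.30
Delta E = sqrt((-0.9)^2 + (1.7)^2 + (1.8)^2) = 2.63


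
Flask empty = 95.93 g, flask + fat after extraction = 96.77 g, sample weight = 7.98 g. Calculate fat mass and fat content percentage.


Fat mass = 0.84 g
Fat content = 10.5%


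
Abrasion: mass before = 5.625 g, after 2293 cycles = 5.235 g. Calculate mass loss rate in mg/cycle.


0.170 mg/cycle

Mass loss = 5.625 - 5.235 = 0.390 g
Rate = 0.390 / 2293 x 1000 = 0.170 mg/cycle


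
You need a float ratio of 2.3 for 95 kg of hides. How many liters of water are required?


Water = hide weight x target ratio
Water = 95 x 2.3 = 218.5 L


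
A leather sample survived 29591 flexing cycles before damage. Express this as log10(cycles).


log10(29591) = 4.47


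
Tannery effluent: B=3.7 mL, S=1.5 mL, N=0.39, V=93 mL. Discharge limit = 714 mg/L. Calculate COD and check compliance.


COD = 73.8 mg/L
Compliant: Yes


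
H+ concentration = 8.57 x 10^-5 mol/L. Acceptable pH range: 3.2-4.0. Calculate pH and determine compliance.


pH = 4.07
Compliant: No

pH = -log10(8.57 x 10^-5) = 4.07
Range: 3.2 to 4.0
Compliant: No


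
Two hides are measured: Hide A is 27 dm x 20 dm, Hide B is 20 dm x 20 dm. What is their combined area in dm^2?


940 dm^2

Hide A area = 27 x 20 = 540 dm^2
Hide B area = 20 x 20 = 400 dm^2
Total = 540 + 400 = 940 dm^2


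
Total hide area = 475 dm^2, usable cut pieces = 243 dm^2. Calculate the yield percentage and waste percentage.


Yield = 243 / 475 x 100 = 51.2%
Waste = 475 - 243 = 232 dm^2
Waste% = 100 - 51.2 = 48.8%


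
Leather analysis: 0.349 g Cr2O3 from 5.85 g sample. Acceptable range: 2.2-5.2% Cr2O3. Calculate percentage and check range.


Cr2O3 = 5.97%
Within range: No

Cr2O3% = 0.349 / 5.85 x 100 = 5.97%
Acceptable range: 2.2 to 5.2%
Within range: No


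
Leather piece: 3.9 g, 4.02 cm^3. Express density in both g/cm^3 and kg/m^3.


0.970 g/cm^3
970 kg/m^3

Density = 3.9 / 4.02 = 0.970 g/cm^3
Convert: 0.970 x 1000 = 970 kg/m^3


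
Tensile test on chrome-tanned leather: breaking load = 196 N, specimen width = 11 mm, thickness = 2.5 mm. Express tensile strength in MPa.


Cross-section = 11 x 2.5 = 27.5 mm^2
TS = 196 / 27.5 = 7.13 MPa
(1 N/mm^2 = 1 MPa)


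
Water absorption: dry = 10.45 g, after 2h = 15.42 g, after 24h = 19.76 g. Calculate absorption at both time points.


WA (2h) = (15.42 - 10.45) / 10.45 x 100 = 47.6%
WA (24h) = (19.76 - 10.45) / 10.45 x 100 = 89.1%


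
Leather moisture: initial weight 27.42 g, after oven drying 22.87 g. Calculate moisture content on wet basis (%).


16.6%


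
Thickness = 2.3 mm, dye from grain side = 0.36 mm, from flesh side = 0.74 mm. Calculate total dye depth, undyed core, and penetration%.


Total dyed = 1.10 mm
Undyed core = 1.20 mm
Penetration = 47.8%

Total dyed = 0.36 + 0.74 = 1.10 mm
Undyed core = 2.3 - 1.10 = 1.20 mm
Penetration = 1.10 / 2.3 x 100 = 47.8%


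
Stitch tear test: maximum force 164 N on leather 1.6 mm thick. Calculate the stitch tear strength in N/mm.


102.5 N/mm


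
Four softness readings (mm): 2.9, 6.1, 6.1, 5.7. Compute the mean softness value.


Sum = 2.9 + 6.1 + 6.1 + 5.7
Mean = 20.8 / 4 = 5.20 mm


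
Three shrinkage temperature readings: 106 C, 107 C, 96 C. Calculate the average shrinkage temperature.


103.0 C

Average = (106 + 107 + 96) / 3
Average = 309 / 3 = 103.0 C


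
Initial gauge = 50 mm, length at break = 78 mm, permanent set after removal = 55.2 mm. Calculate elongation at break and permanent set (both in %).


Elongation at break = 56.0%
Permanent set = 10.4%

Elongation at break = (78 - 50) / 50 x 100 = 56.0%
Permanent set = (55.2 - 50) / 50 x 100 = 10.4%


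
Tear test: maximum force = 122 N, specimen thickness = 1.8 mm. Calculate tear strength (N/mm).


67.8 N/mm

Tear strength = force / thickness
Tear = 122 / 1.8 = 67.8 N/mm


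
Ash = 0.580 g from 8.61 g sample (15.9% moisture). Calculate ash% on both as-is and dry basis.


As-is ash = 6.74%
Dry-basis ash = 8.01%

As-is ash% = 0.580 / 8.61 x 100 = 6.74%
Dry mass = 8.61 x (100 - 15.9) / 100 = 7.24101 g
Dry-basis ash% = 0.580 / 7.24101 x 100 = 8.01%


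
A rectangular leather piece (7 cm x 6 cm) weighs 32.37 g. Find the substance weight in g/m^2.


Area = 7 x 6 = 42 cm^2
SW = 32.37 / 42 x 10000 = 7707.1 g/m^2


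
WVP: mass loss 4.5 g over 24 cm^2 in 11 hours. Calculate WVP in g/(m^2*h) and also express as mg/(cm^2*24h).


WVP = 4.5 / (24 x 11) x 10000 = 170.45 g/(m^2*h)
Mass loss in mg = 4.5 x 1000 = 4500 mg
Per cm^2 per 24h in mg: 4500 x 24 / (24 x 11) = 108000 / 264 = 409.09 mg/(cm^2*24h)


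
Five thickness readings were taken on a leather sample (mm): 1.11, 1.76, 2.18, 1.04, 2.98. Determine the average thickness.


Sum = 1.11 + 1.76 + 2.18 + 1.04 + 2.98 = 9.07
Average = 9.07 / 5 = 1.81 mm


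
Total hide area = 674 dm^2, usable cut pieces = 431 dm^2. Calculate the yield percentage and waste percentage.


Yield = 431 / 674 x 100 = 63.9%
Waste = 674 - 431 = 243 dm^2
Waste% = 100 - 63.9 = 36.1%


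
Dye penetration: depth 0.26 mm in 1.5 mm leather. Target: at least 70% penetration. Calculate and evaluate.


Penetration = 17.3%
Meets target: No

Penetration = 0.26 / 1.5 x 100 = 17.3%
Target: 70%
Meets target: No


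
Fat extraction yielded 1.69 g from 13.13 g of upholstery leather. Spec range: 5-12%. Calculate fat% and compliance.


Fat content = 12.9%
Compliant: No

Fat% = 1.69 / 13.13 x 100 = 12.9%
Spec range: 5-12%
Compliant: No


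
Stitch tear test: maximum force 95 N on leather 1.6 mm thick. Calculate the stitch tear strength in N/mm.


59.4 N/mm

Stitch tear strength = force / thickness
STS = 95 / 1.6 = 59.4 N/mm


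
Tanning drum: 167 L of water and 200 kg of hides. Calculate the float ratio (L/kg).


Float ratio = water / hide weight
Ratio = 167 / 200 = 0.8


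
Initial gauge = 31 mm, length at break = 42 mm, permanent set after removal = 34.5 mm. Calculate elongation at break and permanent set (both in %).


Elongation at break = (42 - 31) / 31 x 100 = 35.5%
Permanent set = (34.5 - 31) / 31 x 100 = 11.3%


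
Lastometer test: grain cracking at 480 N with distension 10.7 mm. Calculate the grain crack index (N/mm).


Grain crack index = force / distension
Index = 480 / 10.7 = 44.9 N/mm


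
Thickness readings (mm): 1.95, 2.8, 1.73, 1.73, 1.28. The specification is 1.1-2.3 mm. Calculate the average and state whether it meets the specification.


Sum = 9.49
Average = 9.49 / 5 = 1.90 mm
Specification range: 1.1 to 2.3 mm
Within spec: Yes


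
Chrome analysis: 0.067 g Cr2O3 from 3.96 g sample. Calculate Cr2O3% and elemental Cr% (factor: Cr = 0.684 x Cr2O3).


Cr2O3% = 0.067 / 3.96 x 100 = 1.69%
Cr% = 1.69 x 0.684 = 1.16%


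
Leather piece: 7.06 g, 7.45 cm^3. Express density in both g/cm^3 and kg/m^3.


0.948 g/cm^3
948 kg/m^3


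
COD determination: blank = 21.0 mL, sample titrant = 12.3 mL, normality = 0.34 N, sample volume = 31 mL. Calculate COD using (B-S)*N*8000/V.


COD = (21.0 - 12.3) x 0.34 x 8000 / 31
COD = 8.7 x 0.34 x 8000 / 31
COD = 763.4 mg/L


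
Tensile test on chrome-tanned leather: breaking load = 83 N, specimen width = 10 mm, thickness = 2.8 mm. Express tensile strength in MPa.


Cross-section = 10 x 2.8 = 28.0 mm^2
TS = 83 / 28.0 = 2.96 MPa
(1 N/mm^2 = 1 MPa)


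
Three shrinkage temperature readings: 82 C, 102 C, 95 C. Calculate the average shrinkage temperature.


93.0 C

Average = (82 + 102 + 95) / 3
Average = 279 / 3 = 93.0 C


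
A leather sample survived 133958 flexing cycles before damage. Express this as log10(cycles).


log10(133958) = 5.13


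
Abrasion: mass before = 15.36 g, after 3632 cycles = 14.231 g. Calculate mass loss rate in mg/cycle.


0.311 mg/cycle

Mass loss = 15.36 - 14.231 = 1.129 g
Rate = 1.129 / 3632 x 1000 = 0.311 mg/cycle


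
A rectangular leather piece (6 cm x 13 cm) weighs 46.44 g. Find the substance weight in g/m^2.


Area = 6 x 13 = 78 cm^2
SW = 46.44 / 78 x 10000 = 5953.8 g/m^2


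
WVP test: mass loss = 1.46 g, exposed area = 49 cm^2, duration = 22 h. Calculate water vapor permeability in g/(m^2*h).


WVP = mass_loss / (area x time) x 10000
WVP = 1.46 / (49 x 22) x 10000
WVP = 1.46 / 1078 x 10000 = 13.54 g/(m^2*h)


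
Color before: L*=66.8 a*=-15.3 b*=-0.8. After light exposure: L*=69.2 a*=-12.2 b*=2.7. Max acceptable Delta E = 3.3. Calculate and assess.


Delta E = 5.26
Passes: No

dL = 2.4, da = 3.1, db = 3.5
dE = sqrt((2.4)^2 + (3.1)^2 + (3.5)^2) = 5.26
Max = 3.3
Passes: No


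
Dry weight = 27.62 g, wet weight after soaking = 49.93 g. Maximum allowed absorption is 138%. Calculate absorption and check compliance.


WA = (49.93 - 27.62) / 27.62 x 100 = 80.8%
Maximum allowed: 138%
Compliant: Yes


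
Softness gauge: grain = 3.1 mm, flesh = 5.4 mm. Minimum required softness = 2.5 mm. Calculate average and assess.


Average softness = 4.25 mm
Meets requirement: Yes

Average = (3.1 + 5.4) / 2 = 4.25 mm
Minimum = 2.5 mm
Meets requirement: Yes


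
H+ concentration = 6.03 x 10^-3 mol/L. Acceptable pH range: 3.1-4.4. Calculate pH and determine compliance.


pH = 2.22
Compliant: No

pH = -log10(6.03 x 10^-3) = 2.22
Range: 3.1 to 4.4
Compliant: No


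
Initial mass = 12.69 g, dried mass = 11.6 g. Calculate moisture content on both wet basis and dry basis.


Moisture lost = 12.69 - 11.6 = 1.09 g
Wet basis MC = 1.09 / 12.69 x 100 = 8.6%
Dry basis MC = 1.09 / 11.6 x 100 = 9.4%


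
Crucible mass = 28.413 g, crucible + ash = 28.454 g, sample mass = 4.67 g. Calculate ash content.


Ash mass = 0.041 g
Ash content = 0.88%


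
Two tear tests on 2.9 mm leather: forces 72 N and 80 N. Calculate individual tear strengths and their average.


Tear 1 = 24.8 N/mm
Tear 2 = 27.6 N/mm
Average = 26.2 N/mm


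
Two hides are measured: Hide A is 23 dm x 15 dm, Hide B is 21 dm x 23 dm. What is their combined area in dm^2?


828 dm^2


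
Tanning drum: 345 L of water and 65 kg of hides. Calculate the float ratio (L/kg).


Float ratio = water / hide weight
Ratio = 345 / 65 = 5.3


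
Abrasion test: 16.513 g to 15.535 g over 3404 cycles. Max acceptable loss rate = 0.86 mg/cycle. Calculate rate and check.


Rate = 0.287 mg/cycle
Passes: Yes

Loss = 16.513 - 15.535 = 0.978 g
Rate = 0.978 g / 3404 cycles x 1000 = 0.287 mg/cycle
Max = 0.86 mg/cycle
Passes: Yes


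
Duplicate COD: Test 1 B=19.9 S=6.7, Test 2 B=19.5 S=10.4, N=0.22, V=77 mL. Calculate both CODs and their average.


COD1 = (19.9 - 6.7) x 0.22 x 8000 / 77 = 301.7 mg/L
COD2 = (19.5 - 10.4) x 0.22 x 8000 / 77 = 208.0 mg/L
Average = (301.7 + 208.0) / 2 = 254.9 mg/L


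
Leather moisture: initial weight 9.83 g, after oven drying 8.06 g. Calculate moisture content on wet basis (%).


18.0%

Moisture = 9.83 - 8.06 = 1.77 g
MC = 1.77 / 9.83 x 100 = 18.0%


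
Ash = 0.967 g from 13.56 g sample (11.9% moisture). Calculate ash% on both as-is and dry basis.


As-is ash = 7.13%
Dry-basis ash = 8.09%

As-is ash% = 0.967 / 13.56 x 100 = 7.13%
Dry mass = 13.56 x (100 - 11.9) / 100 = 11.94636 g
Dry-basis ash% = 0.967 / 11.94636 x 100 = 8.09%


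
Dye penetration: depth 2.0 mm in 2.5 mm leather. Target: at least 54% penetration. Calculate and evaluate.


Penetration = 80.0%
Meets target: Yes
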